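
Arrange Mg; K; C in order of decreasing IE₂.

After 1 electron has been removed, what remains? Mg⁺ still has 1 valence electron; K⁺ is the bare [Ar] core; C⁺ still has 3 valence electrons.
Breaking into a closed-shell core is much more expensive than removing a leftover valence electron — K has the largest IE_2 here.
Valence configurations: Mg⁺ [Ne]3s¹, C⁺ [He]2s²2p¹.
Approximate IE_2 values (kJ/mol): Mg 1451, K 3052, C 2353.
Hence IE_2: Mg < C < K.

K > C > Mg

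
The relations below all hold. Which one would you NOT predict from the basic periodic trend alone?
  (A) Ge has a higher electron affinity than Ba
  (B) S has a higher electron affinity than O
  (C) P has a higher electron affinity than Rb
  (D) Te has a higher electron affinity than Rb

The general trend: electron affinity increases across a period and decreases down a group.
(A) Ge (period 4, group 14) vs Ba (period 6, group 2): the stated order agrees with the simple trend.
(B) S (period 3, group 16) vs O (period 2, group 16): the stated order contradicts the simple trend.
(C) P (period 3, group 15) vs Rb (period 5, group 1): the stated order agrees with the simple trend.
(D) Te (period 5, group 16) vs Rb (period 5, group 1): the stated order agrees with the simple trend.
The exception is (B): the compact 2p subshell of O repels the added electron more than S's larger 3p does.

(B)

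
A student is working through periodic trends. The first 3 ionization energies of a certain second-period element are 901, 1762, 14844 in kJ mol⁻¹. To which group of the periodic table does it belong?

Group 2

Look for the largest jump between consecutive ionization energies: IE3/IE2 ≈ 8.4, far larger than any earlier ratio.
That jump marks the point where a core electron is being removed. So the atom has 2 valence electrons.
A main-group element with 2 valence electrons is in group 2.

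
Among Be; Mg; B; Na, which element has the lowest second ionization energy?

The second ionization energy removes an electron from the +1 ion. For each element: Be⁺ still has 1 valence electron; Mg⁺ still has 1 valence electron; B⁺ still has 2 valence electrons; Na⁺ is the bare [Ne] core.
Core electrons are held far more tightly than valence electrons, so Na tops the IE_2 order.
Valence configurations: Be⁺ [He]2s¹, Mg⁺ [Ne]3s¹, B⁺ [He]2s².
Tabulated IE_2 (kJ/mol): Be 1757, Mg 1451, B 2427, Na 4562.
So the second ionization energies run Mg < Be < B < Na.

Mg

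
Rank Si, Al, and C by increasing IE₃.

Al, Si, C

IE_3 is the cost of taking one more electron from the +2 cation: Si²⁺ still has 2 valence electrons; Al²⁺ still has 1 valence electron; C²⁺ still has 2 valence electrons.
All are still removing valence electrons, so compare the +2 ions as you would atoms: IE_3 generally rises across a period (higher Z_eff) and falls down a group (larger shell), subject to the usual subshell exceptions.
Valence configurations: Si²⁺ [Ne]3s², Al²⁺ [Ne]3s¹, C²⁺ [He]2s².
Tabulated IE_3 (kJ/mol): Si 3232, Al 2745, C 4620.
So the third ionization energies run Al < Si < C.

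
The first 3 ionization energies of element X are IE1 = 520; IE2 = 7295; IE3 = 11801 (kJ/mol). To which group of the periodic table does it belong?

Group 1

Look for the largest jump between consecutive ionization energies: IE2/IE1 ≈ 14.0, far larger than any earlier ratio.
That jump marks the point where a core electron is being removed. So the atom has 1 valence electron.
A main-group element with 1 valence electron is in group 1.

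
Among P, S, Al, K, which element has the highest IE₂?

K

The second ionization energy removes an electron from the +1 ion. For each element: P⁺ still has 4 valence electrons; S⁺ still has 5 valence electrons; Al⁺ still has 2 valence electrons; K⁺ is the bare [Ar] core.
Breaking into a closed-shell core is much more expensive than removing a leftover valence electron — K has the largest IE_2 here.
Valence configurations: P⁺ [Ne]3s²3p², S⁺ [Ne]3s²3p³, Al⁺ [Ne]3s².
The numbers (kJ/mol): P 1907, S 2252, Al 1817, K 3052.
Overall IE_2 order: Al < P < S < K.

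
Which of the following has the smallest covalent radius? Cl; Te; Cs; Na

Na is in period 3, group 1; Cl is in period 3, group 17; Te is in period 5, group 16; Cs is in period 6, group 1.
Atomic radius shrinks across a period as nuclear charge pulls the same shell inward, and grows down a group as new shells are added.
Neither a single period nor a single group — weigh both effects.
Te > Cl: both effects reinforce here, so Te is clearly the larger of the two.
Na > Te: period and group pull opposite ways; the across-period shift dominates (155 vs 136 pm).
Cs > Na: they share group 1; the group trend gives Cs the larger value.
For reference (pm): Na 155, Cl 99, Te 136, Cs 232.
The smallest covalent radius among these belongs to Cl.

Cl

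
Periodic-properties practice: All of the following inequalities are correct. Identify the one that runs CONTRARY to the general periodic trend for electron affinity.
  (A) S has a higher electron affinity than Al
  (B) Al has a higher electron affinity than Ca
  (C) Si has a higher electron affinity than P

(C)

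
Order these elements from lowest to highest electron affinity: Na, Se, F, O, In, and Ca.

O is in period 2, group 16; F is in period 2, group 17; Na is in period 3, group 1; Ca is in period 4, group 2; Se is in period 4, group 16; In is in period 5, group 13.
Atoms with high Z_eff and room in the valence shell (especially the halogens) have the most exothermic electron affinities.
Neither a single period nor a single group — weigh both effects.
In > Ca: the two effects oppose for this pair; the across-period effect wins (29 vs 2 kJ/mol).
Na > In: the two effects oppose for this pair; the down-group effect wins (53 vs 29 kJ/mol).
O > Na: relative to Na, both the across-period and down-group shifts push O's electron affinity up.
Se > O: this pair runs against the simple trend — see the exception note.
F > Se: both effects reinforce here, so F is clearly the higher of the two.
Note the exception: Se has a higher electron affinity than O, contrary to the simple trend — O's compact 2p subshell gives strong electron–electron repulsion on the added electron.
Approximate values (kJ/mol): O 141, F 328, Na 53, Ca 2, Se 195, In 29.
So from lowest to highest: Ca < In < Na < O < Se < F.

Ca < In < Na < O < Se < F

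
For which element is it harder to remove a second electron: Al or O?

O

After 1 electron has been removed, what remains? Al⁺ still has 2 valence electrons; O⁺ still has 5 valence electrons.
All are still removing valence electrons, so compare the +1 ions as you would atoms: IE_2 generally rises across a period (higher Z_eff) and falls down a group (larger shell), subject to the usual subshell exceptions.
Valence configurations: Al⁺ [Ne]3s², O⁺ [He]2s²2p³.
Approximate IE_2 values (kJ/mol): Al 1817, O 3388.
Hence IE_2: Al < O.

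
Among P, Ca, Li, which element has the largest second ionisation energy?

Li

IE_2 is the cost of taking one more electron from the +1 cation: P⁺ still has 4 valence electrons; Ca⁺ still has 1 valence electron; Li⁺ is the bare [He] core.
Pulling an electron out of a noble-gas core costs far more than removing a remaining valence electron, so Li sits at the high end of IE_2.
Valence configurations: P⁺ [Ne]3s²3p², Ca⁺ [Ar]4s¹.
Approximate IE_2 values (kJ/mol): P 1907, Ca 1145, Li 7298.
So the second ionization energies run Ca < P < Li.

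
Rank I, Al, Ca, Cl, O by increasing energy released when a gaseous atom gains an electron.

Ca < Al < O < I < Cl

O is in period 2, group 16; Al is in period 3, group 13; Cl is in period 3, group 17; Ca is in period 4, group 2; I is in period 5, group 17.
Atoms with high Z_eff and room in the valence shell (especially the halogens) have the most exothermic electron affinities.
These span different periods and groups, so the two trends combine.
Al > Ca: relative to Ca, both the across-period and down-group shifts push Al's electron affinity up.
O > Al: both effects reinforce here, so O is clearly the higher of the two.
I > O: period and group pull opposite ways; the across-period shift dominates (295 vs 141 kJ/mol).
Cl > I: Cl sits above I in group 17, so the down-group effect alone puts Cl higher.
Tabulated electron affinity (kJ/mol): O 141, Al 42, Cl 349, Ca 2, I 295.
So from lowest to highest: Ca < Al < O < I < Cl.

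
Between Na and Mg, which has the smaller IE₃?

Na

The third ionization energy removes an electron from the +2 ion. For each element: Na²⁺ is already 1 electron into the core; Mg²⁺ is the bare [Ne] core.
All of these are removing an electron from a noble-gas core or deeper; the smaller core (lower principal quantum number) is held far more tightly, and within a period the higher nuclear charge binds the same core more tightly.
Approximate IE_3 values (kJ/mol): Na 6910, Mg 7733.
So the third ionization energies run Na < Mg.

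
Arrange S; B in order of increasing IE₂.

S < B

After 1 electron has been removed, what remains? S⁺ still has 5 valence electrons; B⁺ still has 2 valence electrons.
All are still removing valence electrons, so compare the +1 ions as you would atoms: IE_2 generally rises across a period (higher Z_eff) and falls down a group (larger shell), subject to the usual subshell exceptions.
Valence configurations: S⁺ [Ne]3s²3p³, B⁺ [He]2s².
Approximate IE_2 values (kJ/mol): S 2252, B 2427.
Hence IE_2: S < B.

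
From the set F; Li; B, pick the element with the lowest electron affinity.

B

Li is in period 2, group 1; B is in period 2, group 13; F is in period 2, group 17.
Adding an electron releases more energy for atoms nearer the top right (short of the noble gases).
All lie in period 2; the across-period trend (electron affinity increases left to right) applies, with the exception below.
Note the exception: Li has a higher electron affinity than B, contrary to the simple trend — B's ns²np¹ configuration gives only a small electron affinity — the sparsely filled np subshell binds an added electron weakly.
Tabulated electron affinity (kJ/mol): Li 60, B 27, F 328.
The lowest electron affinity among these belongs to B.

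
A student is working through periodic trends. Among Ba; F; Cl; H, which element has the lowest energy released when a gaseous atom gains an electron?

H is in period 1, group 1; F is in period 2, group 17; Cl is in period 3, group 17; Ba is in period 6, group 2.
EA tends to increase across a period and decrease down a group, though the pattern is less regular than for IE or radius.
Neither a single period nor a single group — weigh both effects.
H > Ba: the two effects oppose for this pair; the down-group effect wins (73 vs 14 kJ/mol).
F > H: the two effects oppose for this pair; the across-period effect wins (328 vs 73 kJ/mol).
Cl > F: this pair runs against the simple trend — see the exception note.
Note the exception: Cl has a higher electron affinity than F, contrary to the simple trend — F's small 2p subshell makes the incoming electron feel strong e⁻–e⁻ repulsion, so Cl actually releases more energy on gaining an electron.
Tabulated electron affinity (kJ/mol): H 73, F 328, Cl 349, Ba 14.
The lowest energy released when a gaseous atom gains an electron among these belongs to Ba.

Ba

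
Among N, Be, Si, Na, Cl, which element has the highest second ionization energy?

Na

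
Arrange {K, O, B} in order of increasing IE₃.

IE_3 is the cost of taking one more electron from the +2 cation: K²⁺ is already 1 electron into the core; O²⁺ still has 4 valence electrons; B²⁺ still has 1 valence electron.
Usually core removal costs more than valence removal, but here the competition is close: a tightly held n=2 valence electron can cost more to remove than an n=3 core electron, so the actual values have to decide it.
Valence configurations: O²⁺ [He]2s²2p², B²⁺ [He]2s¹.
The numbers (kJ/mol): K 4420, O 5300, B 3660.
So the third ionization energies run B < K < O.

B < K < O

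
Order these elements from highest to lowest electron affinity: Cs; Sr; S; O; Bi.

S > O > Bi > Cs > Sr

O is in period 2, group 16; S is in period 3, group 16; Sr is in period 5, group 2; Cs is in period 6, group 1; Bi is in period 6, group 15.
Adding an electron releases more energy for atoms nearer the top right (short of the noble gases).
Here both period and group differ, so the two effects have to be weighed against each other.
Cs > Sr: this pair runs against the simple trend — see the exception note.
Bi > Cs: both are in period 6; the period trend gives Bi the larger value.
O > Bi: relative to Bi, both the across-period and down-group shifts push O's electron affinity up.
S > O: this pair runs against the simple trend — see the exception note.
Note the exception: Cs has a higher electron affinity than Sr, contrary to the simple trend — adding an electron to Sr (ns²) has to open a new, higher-energy np subshell, which is unfavourable.
Note the exception: S has a higher electron affinity than O, contrary to the simple trend — the compact 2p subshell of O repels the added electron more than S's larger 3p does.
Tabulated electron affinity (kJ/mol): O 141, S 200, Sr 5, Cs 46, Bi 91.
So from highest to lowest: S > O > Bi > Cs > Sr.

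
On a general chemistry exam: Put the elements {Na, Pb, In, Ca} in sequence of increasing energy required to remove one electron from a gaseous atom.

Na, In, Ca, Pb

Na is in period 3, group 1; Ca is in period 4, group 2; In is in period 5, group 13; Pb is in period 6, group 14.
Across a period the outer electron is held more tightly (higher IE₁); down a group it sits in a higher shell, more shielded, and comes off more easily.
These sit on a diagonal, where the across-period and down-group effects partly cancel.
In > Na: the two effects oppose for this pair; the across-period effect wins (558 vs 496 kJ/mol).
Ca > In: period and group pull opposite ways; the down-group shift dominates (590 vs 558 kJ/mol).
Pb > Ca: period and group pull opposite ways; the across-period shift dominates (716 vs 590 kJ/mol).
Approximate values (kJ/mol): Na 496, Ca 590, In 558, Pb 716.
So from lowest to highest: Na < In < Ca < Pb.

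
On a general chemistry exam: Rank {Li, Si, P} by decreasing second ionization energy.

Li, P, Si

Consider each +1 ion: Li⁺ is the bare [He] core; Si⁺ still has 3 valence electrons; P⁺ still has 4 valence electrons.
Core electrons are held far more tightly than valence electrons, so Li tops the IE_2 order.
Valence configurations: Si⁺ [Ne]3s²3p¹, P⁺ [Ne]3s²3p².
Tabulated IE_2 (kJ/mol): Li 7298, Si 1577, P 1907.
Overall IE_2 order: Si < P < Li.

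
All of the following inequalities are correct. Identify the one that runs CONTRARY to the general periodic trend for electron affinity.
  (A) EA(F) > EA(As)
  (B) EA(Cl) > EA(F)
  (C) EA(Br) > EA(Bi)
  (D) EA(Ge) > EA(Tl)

(B)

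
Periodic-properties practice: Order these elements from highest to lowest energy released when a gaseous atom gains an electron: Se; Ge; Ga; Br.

Br, Se, Ge, Ga

Electron affinity generally becomes more exothermic across a period toward the halogens and less exothermic down a group.
All lie in period 4, so electron affinity increases left to right.
So from highest to lowest: Br > Se > Ge > Ga.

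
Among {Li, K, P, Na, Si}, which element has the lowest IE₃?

The third ionization energy removes an electron from the +2 ion. For each element: Li²⁺ is already 1 electron into the core; K²⁺ is already 1 electron into the core; P²⁺ still has 3 valence electrons; Na²⁺ is already 1 electron into the core; Si²⁺ still has 2 valence electrons.
Core electrons are held far more tightly than valence electrons, so K, Na and Li top the IE_3 order.
Valence configurations: P²⁺ [Ne]3s²3p¹, Si²⁺ [Ne]3s².
P²⁺ loses a lone 3p electron whereas Si²⁺ must break into a filled 3s² pair, so IE_3(Si) > IE_3(P) even though P has the higher nuclear charge.
Tabulated IE_3 (kJ/mol): Li 11815, K 4420, P 2914, Na 6910, Si 3232.
Hence IE_3: P < Si < K < Na < Li.

P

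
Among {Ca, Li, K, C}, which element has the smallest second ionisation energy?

Ca

The second ionization energy removes an electron from the +1 ion. For each element: Ca⁺ still has 1 valence electron; Li⁺ is the bare [He] core; K⁺ is the bare [Ar] core; C⁺ still has 3 valence electrons.
Pulling an electron out of a noble-gas core costs far more than removing a remaining valence electron, so K and Li sit at the high end of IE_2.
Valence configurations: Ca⁺ [Ar]4s¹, C⁺ [He]2s²2p¹.
Tabulated IE_2 (kJ/mol): Ca 1145, Li 7298, K 3052, C 2353.
Hence IE_2: Ca < C < K < Li.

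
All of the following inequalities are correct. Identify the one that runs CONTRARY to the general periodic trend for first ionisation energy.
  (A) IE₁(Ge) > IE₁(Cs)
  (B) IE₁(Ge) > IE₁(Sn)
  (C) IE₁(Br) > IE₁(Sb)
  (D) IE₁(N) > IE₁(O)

The general trend: first ionisation energy increases across a period and decreases down a group.
(A) Ge (period 4, group 14) vs Cs (period 6, group 1): the stated order agrees with the simple trend.
(B) Ge (period 4, group 14) vs Sn (period 5, group 14): the stated order agrees with the simple trend.
(C) Br (period 4, group 17) vs Sb (period 5, group 15): the stated order agrees with the simple trend.
(D) N (period 2, group 15) vs O (period 2, group 16): the stated order contradicts the simple trend.
The exception is (D): pairing an electron in O's 2p⁴ costs repulsion energy, so O ionizes more easily than half-filled N (2p³).

(D)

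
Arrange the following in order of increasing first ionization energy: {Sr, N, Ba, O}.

Ba < Sr < O < N

N is in period 2, group 15; O is in period 2, group 16; Sr is in period 5, group 2; Ba is in period 6, group 2.
Across a period the outer electron is held more tightly (higher IE₁); down a group it sits in a higher shell, more shielded, and comes off more easily.
Here both period and group differ, so the two effects have to be weighed against each other.
Sr > Ba: Sr sits above Ba in group 2, so the down-group effect alone puts Sr higher.
O > Sr: relative to Sr, both the across-period and down-group shifts push O's first ionization energy up.
N > O: this pair runs against the simple trend — see the exception note.
Note the exception: N has a higher first ionization energy than O, contrary to the simple trend — pairing an electron in O's 2p⁴ costs repulsion energy, so O ionizes more easily than half-filled N (2p³).
Approximate values (kJ/mol): N 1402, O 1314, Sr 550, Ba 503.
So from lowest to highest: Ba < Sr < O < N.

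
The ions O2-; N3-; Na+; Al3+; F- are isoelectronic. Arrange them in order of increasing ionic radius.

All of these have 10 electrons, so size is governed by nuclear charge alone: the more protons, the stronger the pull on the same electron cloud, and the smaller the ion.
Nuclear charges: Al3+ (Z=13), Na+ (Z=11), F- (Z=9), O2- (Z=8), N3- (Z=7).
Smallest to largest: Al3+ < Na+ < F- < O2- < N3-.

Al3+ < Na+ < F- < O2- < N3-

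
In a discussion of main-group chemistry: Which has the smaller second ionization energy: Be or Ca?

After 1 electron has been removed, what remains? Be⁺ still has 1 valence electron; Ca⁺ still has 1 valence electron.
All are still removing valence electrons, so compare the +1 ions as you would atoms: IE_2 generally rises across a period (higher Z_eff) and falls down a group (larger shell), subject to the usual subshell exceptions.
Valence configurations: Be⁺ [He]2s¹, Ca⁺ [Ar]4s¹.
Approximate IE_2 values (kJ/mol): Be 1757, Ca 1145.
Hence IE_2: Ca < Be.

Ca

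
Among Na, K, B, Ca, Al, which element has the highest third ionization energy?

After 2 electrons have been removed, what remains? Na²⁺ is already 1 electron into the core; K²⁺ is already 1 electron into the core; B²⁺ still has 1 valence electron; Ca²⁺ is the bare [Ar] core; Al²⁺ still has 1 valence electron.
Pulling an electron out of a noble-gas core costs far more than removing a remaining valence electron, so K, Ca and Na sit at the high end of IE_3.
Valence configurations: B²⁺ [He]2s¹, Al²⁺ [Ne]3s¹.
Approximate IE_3 values (kJ/mol): Na 6910, K 4420, B 3660, Ca 4912, Al 2745.
So the third ionization energies run Al < B < K < Ca < Na.

Na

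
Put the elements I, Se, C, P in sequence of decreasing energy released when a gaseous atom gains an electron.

I, Se, C, P

C is in period 2, group 14; P is in period 3, group 15; Se is in period 4, group 16; I is in period 5, group 17.
Adding an electron releases more energy for atoms nearer the top right (short of the noble gases).
These sit on a diagonal, where the across-period and down-group effects partly cancel.
C > P: the two effects oppose for this pair; the down-group effect wins (122 vs 72 kJ/mol).
Se > C: period and group pull opposite ways; the across-period shift dominates (195 vs 122 kJ/mol).
I > Se: the two effects oppose for this pair; the across-period effect wins (295 vs 195 kJ/mol).
Approximate values (kJ/mol): C 122, P 72, Se 195, I 295.
So from highest to lowest: I > Se > C > P.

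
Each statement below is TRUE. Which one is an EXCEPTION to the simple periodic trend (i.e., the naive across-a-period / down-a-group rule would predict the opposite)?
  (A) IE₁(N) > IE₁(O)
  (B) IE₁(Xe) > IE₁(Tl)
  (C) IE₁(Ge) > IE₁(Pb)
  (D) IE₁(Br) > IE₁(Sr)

(A)

The general trend: first ionisation energy increases across a period and decreases down a group.
(A) N (period 2, group 15) vs O (period 2, group 16): the stated order contradicts the simple trend.
(B) Xe (period 5, group 18) vs Tl (period 6, group 13): the stated order agrees with the simple trend.
(C) Ge (period 4, group 14) vs Pb (period 6, group 14): the stated order agrees with the simple trend.
(D) Br (period 4, group 17) vs Sr (period 5, group 2): the stated order agrees with the simple trend.
The exception is (A): pairing an electron in O's 2p⁴ costs repulsion energy, so O ionizes more easily than half-filled N (2p³).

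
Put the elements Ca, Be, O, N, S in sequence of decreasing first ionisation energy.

Be is in period 2, group 2; N is in period 2, group 15; O is in period 2, group 16; S is in period 3, group 16; Ca is in period 4, group 2.
IE₁ increases left→right with effective nuclear charge and decreases top→bottom as the valence shell moves farther out.
These span different periods and groups, so the two trends combine.
Be > Ca: Be sits above Ca in group 2, so the down-group effect alone puts Be higher.
S > Be: the two effects oppose for this pair; the across-period effect wins (1000 vs 900 kJ/mol).
O > S: O sits above S in group 16, so the down-group effect alone puts O higher.
N > O: this pair runs against the simple trend — see the exception note.
Note the exception: N has a higher first ionization energy than O, contrary to the simple trend — pairing an electron in O's 2p⁴ costs repulsion energy, so O ionizes more easily than half-filled N (2p³).
Tabulated first ionization energy (kJ/mol): Be 900, N 1402, O 1314, S 1000, Ca 590.
So from highest to lowest: N > O > S > Be > Ca.

N > O > S > Be > Ca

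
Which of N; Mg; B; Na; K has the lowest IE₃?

B

After 2 electrons have been removed, what remains? N²⁺ still has 3 valence electrons; Mg²⁺ is the bare [Ne] core; B²⁺ still has 1 valence electron; Na²⁺ is already 1 electron into the core; K²⁺ is already 1 electron into the core.
Usually core removal costs more than valence removal, but here the competition is close: a tightly held n=2 valence electron can cost more to remove than an n=3 core electron, so the actual values have to decide it.
Valence configurations: N²⁺ [He]2s²2p¹, B²⁺ [He]2s¹.
Approximate IE_3 values (kJ/mol): N 4578, Mg 7733, B 3660, Na 6910, K 4420.
Putting it together, IE_3: B < K < N < Na < Mg.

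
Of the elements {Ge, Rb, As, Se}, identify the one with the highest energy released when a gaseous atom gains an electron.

Se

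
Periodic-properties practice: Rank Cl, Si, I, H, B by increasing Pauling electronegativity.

H is in period 1, group 1; B is in period 2, group 13; Si is in period 3, group 14; Cl is in period 3, group 17; I is in period 5, group 17.
EN rises left→right (higher Z_eff, smaller atoms) and falls top→bottom (larger, more shielded atoms).
These span different periods and groups, so the two trends combine.
B > Si: period and group pull opposite ways; the down-group shift dominates (2.04 vs 1.90).
H > B: period and group pull opposite ways; the down-group shift dominates (2.20 vs 2.04).
I > H: period and group pull opposite ways; the across-period shift dominates (2.66 vs 2.20).
Cl > I: Cl sits above I in group 17, so the down-group effect alone puts Cl higher.
Approximate values (Pauling): H 2.20, B 2.04, Si 1.90, Cl 3.16, I 2.66.
So from lowest to highest: Si < B < H < I < Cl.

Si < B < H < I < Cl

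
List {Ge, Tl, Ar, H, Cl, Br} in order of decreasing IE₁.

Ar > H > Cl > Br > Ge > Tl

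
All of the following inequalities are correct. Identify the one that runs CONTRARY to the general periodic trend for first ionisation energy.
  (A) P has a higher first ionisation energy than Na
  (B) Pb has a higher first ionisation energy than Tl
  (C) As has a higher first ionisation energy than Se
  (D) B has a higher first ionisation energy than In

The general trend: first ionisation energy increases across a period and decreases down a group.
(A) P (period 3, group 15) vs Na (period 3, group 1): the stated order agrees with the simple trend.
(B) Pb (period 6, group 14) vs Tl (period 6, group 13): the stated order agrees with the simple trend.
(C) As (period 4, group 15) vs Se (period 4, group 16): the stated order contradicts the simple trend.
(D) B (period 2, group 13) vs In (period 5, group 13): the stated order agrees with the simple trend.
The exception is (C): Se (4p⁴) ionizes more easily than half-filled As (4p³).

(C)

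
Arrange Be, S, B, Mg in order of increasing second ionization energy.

After 1 electron has been removed, what remains? Be⁺ still has 1 valence electron; S⁺ still has 5 valence electrons; B⁺ still has 2 valence electrons; Mg⁺ still has 1 valence electron.
All are still removing valence electrons, so compare the +1 ions as you would atoms: IE_2 generally rises across a period (higher Z_eff) and falls down a group (larger shell), subject to the usual subshell exceptions.
Valence configurations: Be⁺ [He]2s¹, S⁺ [Ne]3s²3p³, B⁺ [He]2s², Mg⁺ [Ne]3s¹.
The numbers (kJ/mol): Be 1757, S 2252, B 2427, Mg 1451.
Overall IE_2 order: Mg < Be < S < B.

Mg < Be < S < B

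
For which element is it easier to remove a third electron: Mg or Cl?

Cl

Consider each +2 ion: Mg²⁺ is the bare [Ne] core; Cl²⁺ still has 5 valence electrons.
Core electrons are held far more tightly than valence electrons, so Mg tops the IE_3 order.
Approximate IE_3 values (kJ/mol): Mg 7733, Cl 3822.
So the third ionization energies run Cl < Mg.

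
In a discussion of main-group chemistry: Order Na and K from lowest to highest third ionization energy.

After 2 electrons have been removed, what remains? Na²⁺ is already 1 electron into the core; K²⁺ is already 1 electron into the core.
All of these are removing an electron from a noble-gas core or deeper; the smaller core (lower principal quantum number) is held far more tightly, and within a period the higher nuclear charge binds the same core more tightly.
Tabulated IE_3 (kJ/mol): Na 6910, K 4420.
So the third ionization energies run K < Na.

K, Na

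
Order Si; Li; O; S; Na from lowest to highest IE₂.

Si < S < O < Na < Li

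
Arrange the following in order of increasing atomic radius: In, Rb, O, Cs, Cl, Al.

O, Cl, Al, In, Rb, Cs

Atomic radius shrinks across a period as nuclear charge pulls the same shell inward, and grows down a group as new shells are added.
Neither a single period nor a single group — weigh both effects.
Cl > O: the two effects oppose for this pair; the down-group effect wins (99 vs 63 pm).
Al > Cl: Al lies to the left of Cl in period 3, so the across-period effect alone puts Al larger.
In > Al: In sits below Al in group 13, so the down-group effect alone puts In larger.
Rb > In: both are in period 5; the period trend gives Rb the larger value.
Cs > Rb: Cs sits below Rb in group 1, so the down-group effect alone puts Cs larger.
Approximate values (pm): O 63, Al 126, Cl 99, Rb 210, In 142, Cs 232.
So from smallest to largest: O < Cl < Al < In < Rb < Cs.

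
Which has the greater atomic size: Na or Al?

Na

Na is in period 3, group 1; Al is in period 3, group 13.
Moving right in a period, electrons are added to the same shell under a stronger nuclear pull, so atoms get smaller; moving down, a new shell is opened and atoms get larger.
All lie in period 3, so atomic radius increases right to left.
So Na has the greater atomic size (Na > Al).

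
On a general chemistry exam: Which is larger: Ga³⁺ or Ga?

Ga

Forming Ga³⁺ removes 3 electrons from Ga. Fewer electrons for the same nuclear charge means less shielding and a higher Z_eff on the remaining electrons, and for main-group metals the entire outer shell is lost.
A cation is smaller than its parent atom: Ga³⁺ < Ga.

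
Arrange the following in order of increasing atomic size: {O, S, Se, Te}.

O is in period 2, group 16; S is in period 3, group 16; Se is in period 4, group 16; Te is in period 5, group 16.
Radius decreases left→right (rising Z_eff, same n) and increases top→bottom (higher n).
All are in group 16, so atomic radius increases down the group.
So from smallest to largest: O < S < Se < Te.

O, S, Se, Te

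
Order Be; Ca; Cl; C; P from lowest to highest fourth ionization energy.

P < Cl < C < Ca < Be

After 3 electrons have been removed, what remains? Be³⁺ is already 1 electron into the core; Ca³⁺ is already 1 electron into the core; Cl³⁺ still has 4 valence electrons; C³⁺ still has 1 valence electron; P³⁺ still has 2 valence electrons.
Pulling an electron out of a noble-gas core costs far more than removing a remaining valence electron, so Ca and Be sit at the high end of IE_4.
Valence configurations: Cl³⁺ [Ne]3s²3p², C³⁺ [He]2s¹, P³⁺ [Ne]3s².
The numbers (kJ/mol): Be 21007, Ca 6491, Cl 5159, C 6223, P 4964.
So the fourth ionization energies run P < Cl < C < Ca < Be.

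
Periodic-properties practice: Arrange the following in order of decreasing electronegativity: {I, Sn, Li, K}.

I > Sn > Li > K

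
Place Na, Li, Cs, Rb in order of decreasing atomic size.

Li is in period 2, group 1; Na is in period 3, group 1; Rb is in period 5, group 1; Cs is in period 6, group 1.
Radius decreases left→right (rising Z_eff, same n) and increases top→bottom (higher n).
All are in group 1, so atomic radius increases down the group.
So from largest to smallest: Cs > Rb > Na > Li.

Cs > Rb > Na > Li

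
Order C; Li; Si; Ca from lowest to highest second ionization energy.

The second ionization energy removes an electron from the +1 ion. For each element: C⁺ still has 3 valence electrons; Li⁺ is the bare [He] core; Si⁺ still has 3 valence electrons; Ca⁺ still has 1 valence electron.
Pulling an electron out of a noble-gas core costs far more than removing a remaining valence electron, so Li sits at the high end of IE_2.
Valence configurations: C⁺ [He]2s²2p¹, Si⁺ [Ne]3s²3p¹, Ca⁺ [Ar]4s¹.
The numbers (kJ/mol): C 2353, Li 7298, Si 1577, Ca 1145.
Hence IE_2: Ca < Si < C < Li.

Ca < Si < C < Li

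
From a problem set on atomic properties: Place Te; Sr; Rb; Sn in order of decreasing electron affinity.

Rb is in period 5, group 1; Sr is in period 5, group 2; Sn is in period 5, group 14; Te is in period 5, group 16.
Electron affinity generally becomes more exothermic across a period toward the halogens and less exothermic down a group.
All lie in period 5; the across-period trend (electron affinity increases left to right) applies, with the exception below.
Note the exception: Rb has a higher electron affinity than Sr, contrary to the simple trend — adding an electron to Sr (ns²) has to open a new, higher-energy np subshell, which is unfavourable.
Approximate values (kJ/mol): Rb 47, Sr 5, Sn 107, Te 190.
So from highest to lowest: Te > Sn > Rb > Sr.

Te > Sn > Rb > Sr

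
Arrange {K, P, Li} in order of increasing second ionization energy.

P < K < Li

The second ionization energy removes an electron from the +1 ion. For each element: K⁺ is the bare [Ar] core; P⁺ still has 4 valence electrons; Li⁺ is the bare [He] core.
Breaking into a closed-shell core is much more expensive than removing a leftover valence electron — K and Li have the largest IE_2 here.
The numbers (kJ/mol): K 3052, P 1907, Li 7298.
Overall IE_2 order: P < K < Li.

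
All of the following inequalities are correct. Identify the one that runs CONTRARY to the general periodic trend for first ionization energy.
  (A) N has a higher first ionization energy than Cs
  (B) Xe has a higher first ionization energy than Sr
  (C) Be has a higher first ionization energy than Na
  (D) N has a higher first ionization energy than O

The general trend: first ionization energy increases across a period and decreases down a group.
(A) N (period 2, group 15) vs Cs (period 6, group 1): the stated order agrees with the simple trend.
(B) Xe (period 5, group 18) vs Sr (period 5, group 2): the stated order agrees with the simple trend.
(C) Be (period 2, group 2) vs Na (period 3, group 1): the stated order agrees with the simple trend.
(D) N (period 2, group 15) vs O (period 2, group 16): the stated order contradicts the simple trend.
The exception is (D): pairing an electron in O's 2p⁴ costs repulsion energy, so O ionizes more easily than half-filled N (2p³).

(D)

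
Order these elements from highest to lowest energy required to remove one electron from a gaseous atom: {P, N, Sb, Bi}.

N is in period 2, group 15; P is in period 3, group 15; Sb is in period 5, group 15; Bi is in period 6, group 15.
First ionization energy rises across a period (greater Z_eff holds electrons more tightly) and falls down a group (valence electrons are farther from the nucleus).
All are in group 15, so first ionization energy increases up the group.
So from highest to lowest: N > P > Sb > Bi.

N, P, Sb, Bi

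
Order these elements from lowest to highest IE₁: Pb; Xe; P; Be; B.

Removing the outermost electron gets harder across a period and easier down a group.
Here both period and group differ, so the two effects have to be weighed against each other.
B > Pb: period and group pull opposite ways; the down-group shift dominates (801 vs 716 kJ/mol).
Be > B: this pair runs against the simple trend — see the exception note.
P > Be: the two effects oppose for this pair; the across-period effect wins (1012 vs 900 kJ/mol).
Xe > P: the two effects oppose for this pair; the across-period effect wins (1170 vs 1012 kJ/mol).
Note the exception: Be has a higher first ionization energy than B, contrary to the simple trend — removing B's lone 2p electron is easier than breaking Be's filled 2s².
Tabulated first ionization energy (kJ/mol): Be 900, B 801, P 1012, Xe 1170, Pb 716.
So from lowest to highest: Pb < B < Be < P < Xe.

Pb < B < Be < P < Xe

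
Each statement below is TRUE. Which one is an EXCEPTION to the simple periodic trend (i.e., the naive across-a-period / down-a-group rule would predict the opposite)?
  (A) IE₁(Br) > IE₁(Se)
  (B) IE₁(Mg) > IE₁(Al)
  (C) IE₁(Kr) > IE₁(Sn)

(B)

The general trend: IE₁ increases across a period and decreases down a group.
(A) Br (period 4, group 17) vs Se (period 4, group 16): the stated order agrees with the simple trend.
(B) Mg (period 3, group 2) vs Al (period 3, group 13): the stated order contradicts the simple trend.
(C) Kr (period 4, group 18) vs Sn (period 5, group 14): the stated order agrees with the simple trend.
The exception is (B): Al's single 3p electron is easier to remove than one from Mg's filled 3s².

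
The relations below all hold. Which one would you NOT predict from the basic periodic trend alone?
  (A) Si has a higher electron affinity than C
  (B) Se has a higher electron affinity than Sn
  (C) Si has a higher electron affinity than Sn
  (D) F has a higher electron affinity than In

(A)

The general trend: electron affinity increases across a period and decreases down a group.
(A) Si (period 3, group 14) vs C (period 2, group 14): the stated order contradicts the simple trend.
(B) Se (period 4, group 16) vs Sn (period 5, group 14): the stated order agrees with the simple trend.
(C) Si (period 3, group 14) vs Sn (period 5, group 14): the stated order agrees with the simple trend.
(D) F (period 2, group 17) vs In (period 5, group 13): the stated order agrees with the simple trend.
The exception is (A): Si's larger, more diffuse 3p orbitals accept an added electron slightly more readily than C's compact 2p.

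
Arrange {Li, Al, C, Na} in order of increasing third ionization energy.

Al < C < Na < Li

The third ionization energy removes an electron from the +2 ion. For each element: Li²⁺ is already 1 electron into the core; Al²⁺ still has 1 valence electron; C²⁺ still has 2 valence electrons; Na²⁺ is already 1 electron into the core.
Breaking into a closed-shell core is much more expensive than removing a leftover valence electron — Na and Li have the largest IE_3 here.
Valence configurations: Al²⁺ [Ne]3s¹, C²⁺ [He]2s².
The numbers (kJ/mol): Li 11815, Al 2745, C 4620, Na 6910.
Hence IE_3: Al < C < Na < Li.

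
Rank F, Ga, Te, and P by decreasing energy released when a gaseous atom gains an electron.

F is in period 2, group 17; P is in period 3, group 15; Ga is in period 4, group 13; Te is in period 5, group 16.
Electron affinity generally becomes more exothermic across a period toward the halogens and less exothermic down a group.
Neither a single period nor a single group — weigh both effects.
P > Ga: both effects reinforce here, so P is clearly the higher of the two.
Te > P: period and group pull opposite ways; the across-period shift dominates (190 vs 72 kJ/mol).
F > Te: both effects reinforce here, so F is clearly the higher of the two.
For reference (kJ/mol): F 328, P 72, Ga 29, Te 190.
So from highest to lowest: F > Te > P > Ga.

F > Te > P > Ga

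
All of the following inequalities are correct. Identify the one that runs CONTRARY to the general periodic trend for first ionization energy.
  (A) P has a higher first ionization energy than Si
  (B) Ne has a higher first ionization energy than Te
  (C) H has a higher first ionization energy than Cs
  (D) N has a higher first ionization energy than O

The general trend: first ionization energy increases across a period and decreases down a group.
(A) P (period 3, group 15) vs Si (period 3, group 14): the stated order agrees with the simple trend.
(B) Ne (period 2, group 18) vs Te (period 5, group 16): the stated order agrees with the simple trend.
(C) H (period 1, group 1) vs Cs (period 6, group 1): the stated order agrees with the simple trend.
(D) N (period 2, group 15) vs O (period 2, group 16): the stated order contradicts the simple trend.
The exception is (D): pairing an electron in O's 2p⁴ costs repulsion energy, so O ionizes more easily than half-filled N (2p³).

(D)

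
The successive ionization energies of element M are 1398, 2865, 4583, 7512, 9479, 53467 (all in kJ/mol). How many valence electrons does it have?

Look for the largest jump between consecutive ionization energies: IE6/IE5 ≈ 5.6, far larger than any earlier ratio.
That jump marks the point where a core electron is being removed. So the atom has 5 valence electrons.

5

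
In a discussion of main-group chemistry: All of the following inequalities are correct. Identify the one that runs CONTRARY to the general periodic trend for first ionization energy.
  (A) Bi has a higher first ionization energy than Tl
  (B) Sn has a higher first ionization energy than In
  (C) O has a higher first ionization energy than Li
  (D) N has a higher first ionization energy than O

(D)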